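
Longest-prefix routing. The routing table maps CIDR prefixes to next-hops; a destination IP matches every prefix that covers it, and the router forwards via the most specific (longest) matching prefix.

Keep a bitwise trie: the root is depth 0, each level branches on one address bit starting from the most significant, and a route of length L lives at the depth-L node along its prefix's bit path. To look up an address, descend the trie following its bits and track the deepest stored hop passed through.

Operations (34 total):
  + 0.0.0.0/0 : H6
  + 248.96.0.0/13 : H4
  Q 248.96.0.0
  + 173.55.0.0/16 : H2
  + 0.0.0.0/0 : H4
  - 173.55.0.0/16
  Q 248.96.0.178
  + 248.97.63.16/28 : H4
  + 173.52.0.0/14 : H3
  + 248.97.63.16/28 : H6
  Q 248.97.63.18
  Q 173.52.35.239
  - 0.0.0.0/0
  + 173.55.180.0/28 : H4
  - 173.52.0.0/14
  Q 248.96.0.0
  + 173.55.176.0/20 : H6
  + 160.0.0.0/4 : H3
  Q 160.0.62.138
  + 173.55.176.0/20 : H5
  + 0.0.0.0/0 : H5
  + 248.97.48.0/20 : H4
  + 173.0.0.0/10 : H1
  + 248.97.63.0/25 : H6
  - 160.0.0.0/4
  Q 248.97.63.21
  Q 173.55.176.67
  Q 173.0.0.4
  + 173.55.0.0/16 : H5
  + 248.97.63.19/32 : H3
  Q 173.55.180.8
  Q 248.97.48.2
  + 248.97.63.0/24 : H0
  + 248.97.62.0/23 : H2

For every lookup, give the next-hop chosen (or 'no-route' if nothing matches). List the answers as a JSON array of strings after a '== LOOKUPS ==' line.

Apply in order:
  add 0.0.0.0/0 -> H6 at depth 0
  add 248.96.0.0/13 -> H4 at depth 13
  lookup 248.96.0.0: bits 1111100001100 walk d0:H6→d1:-→d2:-→d3:-→d4:-→d5:-→d6:-→d7:-→d8:-→d9:-→d10:-→d11:-→d12:-→d13:H4 -> H4
  add 173.55.0.0/16 -> H2 at depth 16
  add 0.0.0.0/0 -> H4 at depth 0
  - 173.55.0.0/16 clear@16
  lookup 248.96.0.178: bits 1111100001100 walk d0:H4→d1:-→d2:-→d3:-→d4:-→d5:-→d6:-→d7:-→d8:-→d9:-→d10:-→d11:-→d12:-→d13:H4 -> H4
  add 248.97.63.16/28 -> H4 at depth 28
  add 173.52.0.0/14 -> H3 at depth 14
  add 248.97.63.16/28 -> H6 at depth 28
  lookup 248.97.63.18: bits 1111100001100001001111110001 walk d0:H4→d1:-→d2:-→d3:-→d4:-→d5:-→d6:-→d7:-→d8:-→d9:-→d10:-→d11:-→d12:-→d13:H4→d14:-→d15:-→d16:-→d17:-→d18:-→d19:-→d20:-→d21:-→d22:-→d23:-→d24:-→d25:-→d26:-→d27:-→d28:H6 -> H6
  lookup 173.52.35.239: bits 10101101001101 walk d0:H4→d1:-→d2:-→d3:-→d4:-→d5:-→d6:-→d7:-→d8:-→d9:-→d10:-→d11:-→d12:-→d13:-→d14:H3 -> H3
  - 0.0.0.0/0 clear@0
  add 173.55.180.0/28 -> H4 at depth 28
  - 173.52.0.0/14 clear@14
  lookup 248.96.0.0: bits 111110000110000 walk d0:-→d1:-→d2:-→d3:-→d4:-→d5:-→d6:-→d7:-→d8:-→d9:-→d10:-→d11:-→d12:-→d13:H4→d14:-→d15:- -> H4
  add 173.55.176.0/20 -> H6 at depth 20
  add 160.0.0.0/4 -> H3 at depth 4
  lookup 160.0.62.138: bits 1010 walk d0:-→d1:-→d2:-→d3:-→d4:H3 -> H3
  add 173.55.176.0/20 -> H5 at depth 20
  add 0.0.0.0/0 -> H5 at depth 0
  add 248.97.48.0/20 -> H4 at depth 20
  add 173.0.0.0/10 -> H1 at depth 10
  add 248.97.63.0/25 -> H6 at depth 25
  - 160.0.0.0/4 clear@4
  lookup 248.97.63.21: bits 1111100001100001001111110001 walk d0:H5→d1:-→d2:-→d3:-→d4:-→d5:-→d6:-→d7:-→d8:-→d9:-→d10:-→d11:-→d12:-→d13:H4→d14:-→d15:-→d16:-→d17:-→d18:-→d19:-→d20:H4→d21:-→d22:-→d23:-→d24:-→d25:H6→d26:-→d27:-→d28:H6 -> H6
  lookup 173.55.176.67: bits 101011010011011110110 walk d0:H5→d1:-→d2:-→d3:-→d4:-→d5:-→d6:-→d7:-→d8:-→d9:-→d10:H1→d11:-→d12:-→d13:-→d14:-→d15:-→d16:-→d17:-→d18:-→d19:-→d20:H5→d21:- -> H5
  lookup 173.0.0.4: bits 1010110100 walk d0:H5→d1:-→d2:-→d3:-→d4:-→d5:-→d6:-→d7:-→d8:-→d9:-→d10:H1 -> H1
  add 173.55.0.0/16 -> H5 at depth 16
  add 248.97.63.19/32 -> H3 at depth 32
  lookup 173.55.180.8: bits 1010110100110111101101000000 walk d0:H5→d1:-→d2:-→d3:-→d4:-→d5:-→d6:-→d7:-→d8:-→d9:-→d10:H1→d11:-→d12:-→d13:-→d14:-→d15:-→d16:H5→d17:-→d18:-→d19:-→d20:H5→d21:-→d22:-→d23:-→d24:-→d25:-→d26:-→d27:-→d28:H4 -> H4
  lookup 248.97.48.2: bits 11111000011000010011 walk d0:H5→d1:-→d2:-→d3:-→d4:-→d5:-→d6:-→d7:-→d8:-→d9:-→d10:-→d11:-→d12:-→d13:H4→d14:-→d15:-→d16:-→d17:-→d18:-→d19:-→d20:H4 -> H4
  add 248.97.63.0/24 -> H0 at depth 24
  add 248.97.62.0/23 -> H2 at depth 23

== LOOKUPS ==
["H4","H4","H6","H3","H4","H3","H6","H5","H1","H4","H4"]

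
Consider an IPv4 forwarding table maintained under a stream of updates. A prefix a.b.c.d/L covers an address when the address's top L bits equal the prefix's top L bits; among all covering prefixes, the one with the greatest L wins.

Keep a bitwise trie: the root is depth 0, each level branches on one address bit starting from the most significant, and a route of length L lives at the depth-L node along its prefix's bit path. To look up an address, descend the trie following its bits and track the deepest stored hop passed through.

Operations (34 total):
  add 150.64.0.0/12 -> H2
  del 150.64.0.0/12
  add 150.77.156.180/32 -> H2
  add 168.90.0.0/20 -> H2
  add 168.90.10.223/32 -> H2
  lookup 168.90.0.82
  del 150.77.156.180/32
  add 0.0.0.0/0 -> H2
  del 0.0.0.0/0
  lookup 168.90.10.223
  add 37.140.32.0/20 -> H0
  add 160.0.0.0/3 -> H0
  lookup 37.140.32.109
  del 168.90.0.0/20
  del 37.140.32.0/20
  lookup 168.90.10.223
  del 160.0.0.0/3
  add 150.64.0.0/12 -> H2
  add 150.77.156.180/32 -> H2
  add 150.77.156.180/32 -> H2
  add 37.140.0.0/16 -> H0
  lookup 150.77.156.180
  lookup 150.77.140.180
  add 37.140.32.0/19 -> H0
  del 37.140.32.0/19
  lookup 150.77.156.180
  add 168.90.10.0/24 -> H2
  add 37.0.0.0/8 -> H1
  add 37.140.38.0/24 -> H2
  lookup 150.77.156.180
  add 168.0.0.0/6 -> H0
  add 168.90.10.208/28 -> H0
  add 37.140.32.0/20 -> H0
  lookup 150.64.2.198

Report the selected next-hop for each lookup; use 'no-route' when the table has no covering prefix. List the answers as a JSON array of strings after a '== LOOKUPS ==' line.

Trace:
  + 150.64.0.0/12 (H2) depth=12
  - 150.64.0.0/12 clear@12
  + 150.77.156.180/32 (H2) depth=32
  + 168.90.0.0/20 (H2) depth=20
  + 168.90.10.223/32 (H2) depth=32
  ? 168.90.0.82  path d0:-→d1:-→d2:-→d3:-→d4:-→d5:-→d6:-→d7:-→d8:-→d9:-→d10:-→d11:-→d12:-→d13:-→d14:-→d15:-→d16:-→d17:-→d18:-→d19:-→d20:H2  best=H2
  - 150.77.156.180/32 clear@32
  + 0.0.0.0/0 (H2) depth=0
  - 0.0.0.0/0 clear@0
  ? 168.90.10.223  path d0:-→d1:-→d2:-→d3:-→d4:-→d5:-→d6:-→d7:-→d8:-→d9:-→d10:-→d11:-→d12:-→d13:-→d14:-→d15:-→d16:-→d17:-→d18:-→d19:-→d20:H2→d21:-→d22:-→d23:-→d24:-→d25:-→d26:-→d27:-→d28:-→d29:-→d30:-→d31:-→d32:H2  best=H2
  + 37.140.32.0/20 (H0) depth=20
  + 160.0.0.0/3 (H0) depth=3
  ? 37.140.32.109  path d0:-→d1:-→d2:-→d3:-→d4:-→d5:-→d6:-→d7:-→d8:-→d9:-→d10:-→d11:-→d12:-→d13:-→d14:-→d15:-→d16:-→d17:-→d18:-→d19:-→d20:H0  best=H0
  - 168.90.0.0/20 clear@20
  - 37.140.32.0/20 clear@20
  ? 168.90.10.223  path d0:-→d1:-→d2:-→d3:H0→d4:-→d5:-→d6:-→d7:-→d8:-→d9:-→d10:-→d11:-→d12:-→d13:-→d14:-→d15:-→d16:-→d17:-→d18:-→d19:-→d20:-→d21:-→d22:-→d23:-→d24:-→d25:-→d26:-→d27:-→d28:-→d29:-→d30:-→d31:-→d32:H2  best=H2
  - 160.0.0.0/3 clear@3
  + 150.64.0.0/12 (H2) depth=12
  + 150.77.156.180/32 (H2) depth=32
  + 150.77.156.180/32 (H2) depth=32
  + 37.140.0.0/16 (H0) depth=16
  ? 150.77.156.180  path d0:-→d1:-→d2:-→d3:-→d4:-→d5:-→d6:-→d7:-→d8:-→d9:-→d10:-→d11:-→d12:H2→d13:-→d14:-→d15:-→d16:-→d17:-→d18:-→d19:-→d20:-→d21:-→d22:-→d23:-→d24:-→d25:-→d26:-→d27:-→d28:-→d29:-→d30:-→d31:-→d32:H2  best=H2
  ? 150.77.140.180  path d0:-→d1:-→d2:-→d3:-→d4:-→d5:-→d6:-→d7:-→d8:-→d9:-→d10:-→d11:-→d12:H2→d13:-→d14:-→d15:-→d16:-→d17:-→d18:-→d19:-  best=H2
  + 37.140.32.0/19 (H0) depth=19
  - 37.140.32.0/19 clear@19
  ? 150.77.156.180  path d0:-→d1:-→d2:-→d3:-→d4:-→d5:-→d6:-→d7:-→d8:-→d9:-→d10:-→d11:-→d12:H2→d13:-→d14:-→d15:-→d16:-→d17:-→d18:-→d19:-→d20:-→d21:-→d22:-→d23:-→d24:-→d25:-→d26:-→d27:-→d28:-→d29:-→d30:-→d31:-→d32:H2  best=H2
  + 168.90.10.0/24 (H2) depth=24
  + 37.0.0.0/8 (H1) depth=8
  + 37.140.38.0/24 (H2) depth=24
  ? 150.77.156.180  path d0:-→d1:-→d2:-→d3:-→d4:-→d5:-→d6:-→d7:-→d8:-→d9:-→d10:-→d11:-→d12:H2→d13:-→d14:-→d15:-→d16:-→d17:-→d18:-→d19:-→d20:-→d21:-→d22:-→d23:-→d24:-→d25:-→d26:-→d27:-→d28:-→d29:-→d30:-→d31:-→d32:H2  best=H2
  + 168.0.0.0/6 (H0) depth=6
  + 168.90.10.208/28 (H0) depth=28
  + 37.140.32.0/20 (H0) depth=20
  ? 150.64.2.198  path d0:-→d1:-→d2:-→d3:-→d4:-→d5:-→d6:-→d7:-→d8:-→d9:-→d10:-→d11:-→d12:H2  best=H2

== LOOKUPS ==
["H2","H2","H0","H2","H2","H2","H2","H2","H2"]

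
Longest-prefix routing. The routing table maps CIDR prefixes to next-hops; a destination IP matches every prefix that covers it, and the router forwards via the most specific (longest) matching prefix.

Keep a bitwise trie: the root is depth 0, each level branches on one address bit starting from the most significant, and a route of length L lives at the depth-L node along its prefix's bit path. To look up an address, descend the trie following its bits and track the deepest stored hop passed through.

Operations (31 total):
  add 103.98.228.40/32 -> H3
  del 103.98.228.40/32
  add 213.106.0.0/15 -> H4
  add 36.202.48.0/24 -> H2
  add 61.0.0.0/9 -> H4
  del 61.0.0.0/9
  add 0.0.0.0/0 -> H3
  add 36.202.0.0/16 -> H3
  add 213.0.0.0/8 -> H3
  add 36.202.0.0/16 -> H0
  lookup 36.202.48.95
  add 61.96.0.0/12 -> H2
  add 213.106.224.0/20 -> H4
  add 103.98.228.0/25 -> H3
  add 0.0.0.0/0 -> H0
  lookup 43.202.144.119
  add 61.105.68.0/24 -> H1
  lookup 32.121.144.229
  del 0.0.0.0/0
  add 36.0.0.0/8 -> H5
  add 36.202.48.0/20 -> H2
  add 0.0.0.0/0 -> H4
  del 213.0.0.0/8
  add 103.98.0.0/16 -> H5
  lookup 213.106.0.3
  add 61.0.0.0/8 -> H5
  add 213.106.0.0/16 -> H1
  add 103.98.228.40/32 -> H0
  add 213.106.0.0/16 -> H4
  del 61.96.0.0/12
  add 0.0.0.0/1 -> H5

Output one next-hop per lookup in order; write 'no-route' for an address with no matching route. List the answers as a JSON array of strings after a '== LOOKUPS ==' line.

Process each operation:
  add 103.98.228.40/32 -> H3 at depth 32
  del 103.98.228.40/32 (clear depth 32)
  add 213.106.0.0/15 -> H4 at depth 15
  add 36.202.48.0/24 -> H2 at depth 24
  add 61.0.0.0/9 -> H4 at depth 9
  del 61.0.0.0/9 (clear depth 9)
  add 0.0.0.0/0 -> H3 at depth 0
  add 36.202.0.0/16 -> H3 at depth 16
  add 213.0.0.0/8 -> H3 at depth 8
  add 36.202.0.0/16 -> H0 at depth 16
  lookup 36.202.48.95: bits 001001001100101000110000 walk d0:H3→d1:-→d2:-→d3:-→d4:-→d5:-→d6:-→d7:-→d8:-→d9:-→d10:-→d11:-→d12:-→d13:-→d14:-→d15:-→d16:H0→d17:-→d18:-→d19:-→d20:-→d21:-→d22:-→d23:-→d24:H2 -> H2
  add 61.96.0.0/12 -> H2 at depth 12
  add 213.106.224.0/20 -> H4 at depth 20
  add 103.98.228.0/25 -> H3 at depth 25
  add 0.0.0.0/0 -> H0 at depth 0
  lookup 43.202.144.119: bits 0010 walk d0:H0→d1:-→d2:-→d3:-→d4:- -> H0
  add 61.105.68.0/24 -> H1 at depth 24
  lookup 32.121.144.229: bits 00100 walk d0:H0→d1:-→d2:-→d3:-→d4:-→d5:- -> H0
  del 0.0.0.0/0 (clear depth 0)
  add 36.0.0.0/8 -> H5 at depth 8
  add 36.202.48.0/20 -> H2 at depth 20
  add 0.0.0.0/0 -> H4 at depth 0
  del 213.0.0.0/8 (clear depth 8)
  add 103.98.0.0/16 -> H5 at depth 16
  lookup 213.106.0.3: bits 1101010101101010 walk d0:H4→d1:-→d2:-→d3:-→d4:-→d5:-→d6:-→d7:-→d8:-→d9:-→d10:-→d11:-→d12:-→d13:-→d14:-→d15:H4→d16:- -> H4
  add 61.0.0.0/8 -> H5 at depth 8
  add 213.106.0.0/16 -> H1 at depth 16
  add 103.98.228.40/32 -> H0 at depth 32
  add 213.106.0.0/16 -> H4 at depth 16
  del 61.96.0.0/12 (clear depth 12)
  add 0.0.0.0/1 -> H5 at depth 1

== LOOKUPS ==
["H2","H0","H0","H4"]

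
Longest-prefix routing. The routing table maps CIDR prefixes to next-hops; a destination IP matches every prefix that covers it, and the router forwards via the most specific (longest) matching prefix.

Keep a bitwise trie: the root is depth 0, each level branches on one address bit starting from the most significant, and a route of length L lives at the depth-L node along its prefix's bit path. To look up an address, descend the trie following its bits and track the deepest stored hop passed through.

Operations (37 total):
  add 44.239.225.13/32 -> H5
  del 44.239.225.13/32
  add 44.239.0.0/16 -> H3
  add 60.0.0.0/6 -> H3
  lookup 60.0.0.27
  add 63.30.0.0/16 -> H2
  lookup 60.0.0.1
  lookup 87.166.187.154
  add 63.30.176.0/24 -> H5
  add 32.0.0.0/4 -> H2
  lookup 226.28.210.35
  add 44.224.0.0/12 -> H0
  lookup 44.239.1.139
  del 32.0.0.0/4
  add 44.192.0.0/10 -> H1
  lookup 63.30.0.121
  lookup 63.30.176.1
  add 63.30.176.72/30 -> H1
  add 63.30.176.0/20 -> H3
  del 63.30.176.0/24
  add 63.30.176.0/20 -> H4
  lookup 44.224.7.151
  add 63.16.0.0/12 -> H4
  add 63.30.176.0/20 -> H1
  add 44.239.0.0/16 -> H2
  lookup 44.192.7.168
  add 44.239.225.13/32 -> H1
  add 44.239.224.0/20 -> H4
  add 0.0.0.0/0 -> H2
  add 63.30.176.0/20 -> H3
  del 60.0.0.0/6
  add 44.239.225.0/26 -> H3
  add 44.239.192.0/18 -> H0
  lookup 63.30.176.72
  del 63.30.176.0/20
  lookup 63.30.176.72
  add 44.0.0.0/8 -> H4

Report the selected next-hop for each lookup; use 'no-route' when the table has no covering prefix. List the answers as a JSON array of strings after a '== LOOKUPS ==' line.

Apply in order:
  add 44.239.225.13/32 -> H5 at depth 32
  del 44.239.225.13/32 (clear depth 32)
  add 44.239.0.0/16 -> H3 at depth 16
  add 60.0.0.0/6 -> H3 at depth 6
  Q 60.0.0.27: descend 001111 ; hops seen [H3] ; pick H3
  add 63.30.0.0/16 -> H2 at depth 16
  Q 60.0.0.1: descend 001111 ; hops seen [H3] ; pick H3
  Q 87.166.187.154: descend 0 ; hops seen [∅] ; pick no-route
  add 63.30.176.0/24 -> H5 at depth 24
  add 32.0.0.0/4 -> H2 at depth 4
  Q 226.28.210.35: descend ε ; hops seen [∅] ; pick no-route
  add 44.224.0.0/12 -> H0 at depth 12
  Q 44.239.1.139: descend 0010110011101111 ; hops seen [H2,H0,H3] ; pick H3
  del 32.0.0.0/4 (clear depth 4)
  add 44.192.0.0/10 -> H1 at depth 10
  Q 63.30.0.121: descend 0011111100011110 ; hops seen [H3,H2] ; pick H2
  Q 63.30.176.1: descend 001111110001111010110000 ; hops seen [H3,H2,H5] ; pick H5
  add 63.30.176.72/30 -> H1 at depth 30
  add 63.30.176.0/20 -> H3 at depth 20
  del 63.30.176.0/24 (clear depth 24)
  add 63.30.176.0/20 -> H4 at depth 20
  Q 44.224.7.151: descend 001011001110 ; hops seen [H1,H0] ; pick H0
  add 63.16.0.0/12 -> H4 at depth 12
  add 63.30.176.0/20 -> H1 at depth 20
  add 44.239.0.0/16 -> H2 at depth 16
  Q 44.192.7.168: descend 0010110011 ; hops seen [H1] ; pick H1
  add 44.239.225.13/32 -> H1 at depth 32
  add 44.239.224.0/20 -> H4 at depth 20
  add 0.0.0.0/0 -> H2 at depth 0
  add 63.30.176.0/20 -> H3 at depth 20
  del 60.0.0.0/6 (clear depth 6)
  add 44.239.225.0/26 -> H3 at depth 26
  add 44.239.192.0/18 -> H0 at depth 18
  Q 63.30.176.72: descend 001111110001111010110000010010 ; hops seen [H2,H4,H2,H3,H1] ; pick H1
  del 63.30.176.0/20 (clear depth 20)
  Q 63.30.176.72: descend 001111110001111010110000010010 ; hops seen [H2,H4,H2,H1] ; pick H1
  add 44.0.0.0/8 -> H4 at depth 8

== LOOKUPS ==
["H3","H3","no-route","no-route","H3","H2","H5","H0","H1","H1","H1"]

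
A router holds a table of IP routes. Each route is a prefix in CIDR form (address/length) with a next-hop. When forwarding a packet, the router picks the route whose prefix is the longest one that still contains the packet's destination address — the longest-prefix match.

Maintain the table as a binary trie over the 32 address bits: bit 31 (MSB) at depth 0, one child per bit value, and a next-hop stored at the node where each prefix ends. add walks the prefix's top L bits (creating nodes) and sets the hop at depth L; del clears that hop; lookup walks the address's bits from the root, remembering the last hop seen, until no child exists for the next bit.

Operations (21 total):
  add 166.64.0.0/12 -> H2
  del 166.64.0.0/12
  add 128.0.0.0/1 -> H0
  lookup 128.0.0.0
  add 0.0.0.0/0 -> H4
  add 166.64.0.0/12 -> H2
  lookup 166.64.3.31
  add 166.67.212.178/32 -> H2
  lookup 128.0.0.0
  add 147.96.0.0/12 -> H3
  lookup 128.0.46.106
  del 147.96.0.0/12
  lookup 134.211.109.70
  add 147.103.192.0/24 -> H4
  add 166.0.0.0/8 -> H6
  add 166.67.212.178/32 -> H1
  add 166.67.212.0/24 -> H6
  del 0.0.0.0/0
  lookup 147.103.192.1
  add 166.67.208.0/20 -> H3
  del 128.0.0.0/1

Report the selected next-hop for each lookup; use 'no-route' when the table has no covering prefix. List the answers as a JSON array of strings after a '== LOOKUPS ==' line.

Trace:
  + 166.64.0.0/12 (H2) depth=12
  del 166.64.0.0/12 (clear depth 12)
  + 128.0.0.0/1 (H0) depth=1
  lookup 128.0.0.0: bits 10 walk d0:-→d1:H0→d2:- -> H0
  + 0.0.0.0/0 (H4) depth=0
  + 166.64.0.0/12 (H2) depth=12
  lookup 166.64.3.31: bits 101001100100 walk d0:H4→d1:H0→d2:-→d3:-→d4:-→d5:-→d6:-→d7:-→d8:-→d9:-→d10:-→d11:-→d12:H2 -> H2
  + 166.67.212.178/32 (H2) depth=32
  lookup 128.0.0.0: bits 10 walk d0:H4→d1:H0→d2:- -> H0
  + 147.96.0.0/12 (H3) depth=12
  lookup 128.0.46.106: bits 100 walk d0:H4→d1:H0→d2:-→d3:- -> H0
  del 147.96.0.0/12 (clear depth 12)
  lookup 134.211.109.70: bits 100 walk d0:H4→d1:H0→d2:-→d3:- -> H0
  + 147.103.192.0/24 (H4) depth=24
  + 166.0.0.0/8 (H6) depth=8
  + 166.67.212.178/32 (H1) depth=32
  + 166.67.212.0/24 (H6) depth=24
  del 0.0.0.0/0 (clear depth 0)
  lookup 147.103.192.1: bits 100100110110011111000000 walk d0:-→d1:H0→d2:-→d3:-→d4:-→d5:-→d6:-→d7:-→d8:-→d9:-→d10:-→d11:-→d12:-→d13:-→d14:-→d15:-→d16:-→d17:-→d18:-→d19:-→d20:-→d21:-→d22:-→d23:-→d24:H4 -> H4
  + 166.67.208.0/20 (H3) depth=20
  del 128.0.0.0/1 (clear depth 1)

== LOOKUPS ==
["H0","H2","H0","H0","H0","H4"]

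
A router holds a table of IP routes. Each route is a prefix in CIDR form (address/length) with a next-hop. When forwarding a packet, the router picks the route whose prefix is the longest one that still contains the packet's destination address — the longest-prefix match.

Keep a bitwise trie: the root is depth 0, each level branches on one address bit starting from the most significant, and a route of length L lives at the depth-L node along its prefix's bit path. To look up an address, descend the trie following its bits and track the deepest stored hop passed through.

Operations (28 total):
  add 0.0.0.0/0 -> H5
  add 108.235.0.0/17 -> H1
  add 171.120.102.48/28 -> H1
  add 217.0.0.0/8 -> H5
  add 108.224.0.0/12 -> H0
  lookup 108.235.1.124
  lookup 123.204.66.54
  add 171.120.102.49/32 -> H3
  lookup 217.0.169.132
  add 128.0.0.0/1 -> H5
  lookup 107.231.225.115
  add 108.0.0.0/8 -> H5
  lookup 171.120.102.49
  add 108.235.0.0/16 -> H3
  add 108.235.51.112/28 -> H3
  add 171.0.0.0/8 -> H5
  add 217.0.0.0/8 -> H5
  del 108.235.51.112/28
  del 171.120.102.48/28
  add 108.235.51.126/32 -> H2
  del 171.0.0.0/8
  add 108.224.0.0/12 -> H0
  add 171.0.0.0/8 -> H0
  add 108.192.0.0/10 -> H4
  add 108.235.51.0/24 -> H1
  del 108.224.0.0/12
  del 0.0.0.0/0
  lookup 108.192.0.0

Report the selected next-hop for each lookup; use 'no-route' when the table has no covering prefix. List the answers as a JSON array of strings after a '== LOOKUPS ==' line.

Apply in order:
  add 0.0.0.0/0 -> H5 at depth 0
  add 108.235.0.0/17 -> H1 at depth 17
  add 171.120.102.48/28 -> H1 at depth 28
  add 217.0.0.0/8 -> H5 at depth 8
  add 108.224.0.0/12 -> H0 at depth 12
  ? 108.235.1.124  path d0:H5→d1:-→d2:-→d3:-→d4:-→d5:-→d6:-→d7:-→d8:-→d9:-→d10:-→d11:-→d12:H0→d13:-→d14:-→d15:-→d16:-→d17:H1  best=H1
  ? 123.204.66.54  path d0:H5→d1:-→d2:-→d3:-  best=H5
  add 171.120.102.49/32 -> H3 at depth 32
  ? 217.0.169.132  path d0:H5→d1:-→d2:-→d3:-→d4:-→d5:-→d6:-→d7:-→d8:H5  best=H5
  add 128.0.0.0/1 -> H5 at depth 1
  ? 107.231.225.115  path d0:H5→d1:-→d2:-→d3:-→d4:-→d5:-  best=H5
  add 108.0.0.0/8 -> H5 at depth 8
  ? 171.120.102.49  path d0:H5→d1:H5→d2:-→d3:-→d4:-→d5:-→d6:-→d7:-→d8:-→d9:-→d10:-→d11:-→d12:-→d13:-→d14:-→d15:-→d16:-→d17:-→d18:-→d19:-→d20:-→d21:-→d22:-→d23:-→d24:-→d25:-→d26:-→d27:-→d28:H1→d29:-→d30:-→d31:-→d32:H3  best=H3
  add 108.235.0.0/16 -> H3 at depth 16
  add 108.235.51.112/28 -> H3 at depth 28
  add 171.0.0.0/8 -> H5 at depth 8
  add 217.0.0.0/8 -> H5 at depth 8
  - 108.235.51.112/28 clear@28
  - 171.120.102.48/28 clear@28
  add 108.235.51.126/32 -> H2 at depth 32
  - 171.0.0.0/8 clear@8
  add 108.224.0.0/12 -> H0 at depth 12
  add 171.0.0.0/8 -> H0 at depth 8
  add 108.192.0.0/10 -> H4 at depth 10
  add 108.235.51.0/24 -> H1 at depth 24
  - 108.224.0.0/12 clear@12
  - 0.0.0.0/0 clear@0
  ? 108.192.0.0  path d0:-→d1:-→d2:-→d3:-→d4:-→d5:-→d6:-→d7:-→d8:H5→d9:-→d10:H4  best=H4

== LOOKUPS ==
["H1","H5","H5","H5","H3","H4"]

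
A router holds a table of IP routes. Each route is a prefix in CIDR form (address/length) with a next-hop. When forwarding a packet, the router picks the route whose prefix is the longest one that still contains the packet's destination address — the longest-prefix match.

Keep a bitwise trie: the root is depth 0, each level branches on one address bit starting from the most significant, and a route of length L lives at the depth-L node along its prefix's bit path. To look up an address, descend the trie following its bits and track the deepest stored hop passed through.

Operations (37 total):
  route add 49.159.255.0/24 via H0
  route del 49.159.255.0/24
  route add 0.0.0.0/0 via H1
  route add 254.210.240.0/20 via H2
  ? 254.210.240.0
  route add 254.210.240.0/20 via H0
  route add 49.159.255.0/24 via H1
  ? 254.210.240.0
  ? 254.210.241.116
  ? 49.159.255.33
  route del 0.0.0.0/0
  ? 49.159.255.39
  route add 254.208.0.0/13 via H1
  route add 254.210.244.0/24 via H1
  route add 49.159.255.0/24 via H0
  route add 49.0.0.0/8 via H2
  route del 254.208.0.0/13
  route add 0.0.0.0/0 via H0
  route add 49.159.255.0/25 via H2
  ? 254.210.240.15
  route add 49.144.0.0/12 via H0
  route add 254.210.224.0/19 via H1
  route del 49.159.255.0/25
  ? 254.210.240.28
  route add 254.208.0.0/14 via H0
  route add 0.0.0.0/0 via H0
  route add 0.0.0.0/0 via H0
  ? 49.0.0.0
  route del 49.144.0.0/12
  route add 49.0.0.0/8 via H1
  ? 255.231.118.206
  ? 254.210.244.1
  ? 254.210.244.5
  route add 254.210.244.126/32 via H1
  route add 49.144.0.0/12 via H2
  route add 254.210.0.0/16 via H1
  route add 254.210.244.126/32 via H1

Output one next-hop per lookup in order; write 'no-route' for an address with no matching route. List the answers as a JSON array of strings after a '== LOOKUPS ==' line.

Trace:
  add 49.159.255.0/24 -> H0 at depth 24
  del 49.159.255.0/24 (clear depth 24)
  add 0.0.0.0/0 -> H1 at depth 0
  add 254.210.240.0/20 -> H2 at depth 20
  lookup 254.210.240.0: bits 11111110110100101111 walk d0:H1→d1:-→d2:-→d3:-→d4:-→d5:-→d6:-→d7:-→d8:-→d9:-→d10:-→d11:-→d12:-→d13:-→d14:-→d15:-→d16:-→d17:-→d18:-→d19:-→d20:H2 -> H2
  add 254.210.240.0/20 -> H0 at depth 20
  add 49.159.255.0/24 -> H1 at depth 24
  lookup 254.210.240.0: bits 11111110110100101111 walk d0:H1→d1:-→d2:-→d3:-→d4:-→d5:-→d6:-→d7:-→d8:-→d9:-→d10:-→d11:-→d12:-→d13:-→d14:-→d15:-→d16:-→d17:-→d18:-→d19:-→d20:H0 -> H0
  lookup 254.210.241.116: bits 11111110110100101111 walk d0:H1→d1:-→d2:-→d3:-→d4:-→d5:-→d6:-→d7:-→d8:-→d9:-→d10:-→d11:-→d12:-→d13:-→d14:-→d15:-→d16:-→d17:-→d18:-→d19:-→d20:H0 -> H0
  lookup 49.159.255.33: bits 001100011001111111111111 walk d0:H1→d1:-→d2:-→d3:-→d4:-→d5:-→d6:-→d7:-→d8:-→d9:-→d10:-→d11:-→d12:-→d13:-→d14:-→d15:-→d16:-→d17:-→d18:-→d19:-→d20:-→d21:-→d22:-→d23:-→d24:H1 -> H1
  del 0.0.0.0/0 (clear depth 0)
  lookup 49.159.255.39: bits 001100011001111111111111 walk d0:-→d1:-→d2:-→d3:-→d4:-→d5:-→d6:-→d7:-→d8:-→d9:-→d10:-→d11:-→d12:-→d13:-→d14:-→d15:-→d16:-→d17:-→d18:-→d19:-→d20:-→d21:-→d22:-→d23:-→d24:H1 -> H1
  add 254.208.0.0/13 -> H1 at depth 13
  add 254.210.244.0/24 -> H1 at depth 24
  add 49.159.255.0/24 -> H0 at depth 24
  add 49.0.0.0/8 -> H2 at depth 8
  del 254.208.0.0/13 (clear depth 13)
  add 0.0.0.0/0 -> H0 at depth 0
  add 49.159.255.0/25 -> H2 at depth 25
  lookup 254.210.240.15: bits 111111101101001011110 walk d0:H0→d1:-→d2:-→d3:-→d4:-→d5:-→d6:-→d7:-→d8:-→d9:-→d10:-→d11:-→d12:-→d13:-→d14:-→d15:-→d16:-→d17:-→d18:-→d19:-→d20:H0→d21:- -> H0
  add 49.144.0.0/12 -> H0 at depth 12
  add 254.210.224.0/19 -> H1 at depth 19
  del 49.159.255.0/25 (clear depth 25)
  lookup 254.210.240.28: bits 111111101101001011110 walk d0:H0→d1:-→d2:-→d3:-→d4:-→d5:-→d6:-→d7:-→d8:-→d9:-→d10:-→d11:-→d12:-→d13:-→d14:-→d15:-→d16:-→d17:-→d18:-→d19:H1→d20:H0→d21:- -> H0
  add 254.208.0.0/14 -> H0 at depth 14
  add 0.0.0.0/0 -> H0 at depth 0
  add 0.0.0.0/0 -> H0 at depth 0
  lookup 49.0.0.0: bits 00110001 walk d0:H0→d1:-→d2:-→d3:-→d4:-→d5:-→d6:-→d7:-→d8:H2 -> H2
  del 49.144.0.0/12 (clear depth 12)
  add 49.0.0.0/8 -> H1 at depth 8
  lookup 255.231.118.206: bits 1111111 walk d0:H0→d1:-→d2:-→d3:-→d4:-→d5:-→d6:-→d7:- -> H0
  lookup 254.210.244.1: bits 111111101101001011110100 walk d0:H0→d1:-→d2:-→d3:-→d4:-→d5:-→d6:-→d7:-→d8:-→d9:-→d10:-→d11:-→d12:-→d13:-→d14:H0→d15:-→d16:-→d17:-→d18:-→d19:H1→d20:H0→d21:-→d22:-→d23:-→d24:H1 -> H1
  lookup 254.210.244.5: bits 111111101101001011110100 walk d0:H0→d1:-→d2:-→d3:-→d4:-→d5:-→d6:-→d7:-→d8:-→d9:-→d10:-→d11:-→d12:-→d13:-→d14:H0→d15:-→d16:-→d17:-→d18:-→d19:H1→d20:H0→d21:-→d22:-→d23:-→d24:H1 -> H1
  add 254.210.244.126/32 -> H1 at depth 32
  add 49.144.0.0/12 -> H2 at depth 12
  add 254.210.0.0/16 -> H1 at depth 16
  add 254.210.244.126/32 -> H1 at depth 32

== LOOKUPS ==
["H2","H0","H0","H1","H1","H0","H0","H2","H0","H1","H1"]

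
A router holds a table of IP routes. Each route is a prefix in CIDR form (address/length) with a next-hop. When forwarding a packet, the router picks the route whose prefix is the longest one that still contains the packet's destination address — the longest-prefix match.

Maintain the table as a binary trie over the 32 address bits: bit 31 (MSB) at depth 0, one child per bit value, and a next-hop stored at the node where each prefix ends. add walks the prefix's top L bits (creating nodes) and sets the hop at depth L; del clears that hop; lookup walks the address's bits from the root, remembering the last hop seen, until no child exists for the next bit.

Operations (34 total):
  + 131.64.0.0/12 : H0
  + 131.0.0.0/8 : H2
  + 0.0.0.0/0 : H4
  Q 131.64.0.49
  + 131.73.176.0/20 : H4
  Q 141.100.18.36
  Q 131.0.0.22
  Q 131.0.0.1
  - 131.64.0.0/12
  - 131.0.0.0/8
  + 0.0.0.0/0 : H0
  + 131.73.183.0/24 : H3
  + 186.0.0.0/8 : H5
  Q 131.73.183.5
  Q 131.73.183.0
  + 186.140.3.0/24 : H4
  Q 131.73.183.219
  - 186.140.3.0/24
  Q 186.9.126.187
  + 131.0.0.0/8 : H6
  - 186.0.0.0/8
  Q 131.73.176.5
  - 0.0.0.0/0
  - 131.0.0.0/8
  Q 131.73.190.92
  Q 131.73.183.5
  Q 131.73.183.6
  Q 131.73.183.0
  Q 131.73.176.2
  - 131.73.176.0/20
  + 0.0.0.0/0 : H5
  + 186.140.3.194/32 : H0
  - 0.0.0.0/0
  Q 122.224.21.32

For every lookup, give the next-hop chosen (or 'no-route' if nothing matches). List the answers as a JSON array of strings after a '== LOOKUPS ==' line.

Process each operation:
  add 131.64.0.0/12 -> H0 at depth 12
  add 131.0.0.0/8 -> H2 at depth 8
  add 0.0.0.0/0 -> H4 at depth 0
  lookup 131.64.0.49: bits 100000110100 walk d0:H4→d1:-→d2:-→d3:-→d4:-→d5:-→d6:-→d7:-→d8:H2→d9:-→d10:-→d11:-→d12:H0 -> H0
  add 131.73.176.0/20 -> H4 at depth 20
  lookup 141.100.18.36: bits 1000 walk d0:H4→d1:-→d2:-→d3:-→d4:- -> H4
  lookup 131.0.0.22: bits 100000110 walk d0:H4→d1:-→d2:-→d3:-→d4:-→d5:-→d6:-→d7:-→d8:H2→d9:- -> H2
  lookup 131.0.0.1: bits 100000110 walk d0:H4→d1:-→d2:-→d3:-→d4:-→d5:-→d6:-→d7:-→d8:H2→d9:- -> H2
  - 131.64.0.0/12 clear@12
  - 131.0.0.0/8 clear@8
  add 0.0.0.0/0 -> H0 at depth 0
  add 131.73.183.0/24 -> H3 at depth 24
  add 186.0.0.0/8 -> H5 at depth 8
  lookup 131.73.183.5: bits 100000110100100110110111 walk d0:H0→d1:-→d2:-→d3:-→d4:-→d5:-→d6:-→d7:-→d8:-→d9:-→d10:-→d11:-→d12:-→d13:-→d14:-→d15:-→d16:-→d17:-→d18:-→d19:-→d20:H4→d21:-→d22:-→d23:-→d24:H3 -> H3
  lookup 131.73.183.0: bits 100000110100100110110111 walk d0:H0→d1:-→d2:-→d3:-→d4:-→d5:-→d6:-→d7:-→d8:-→d9:-→d10:-→d11:-→d12:-→d13:-→d14:-→d15:-→d16:-→d17:-→d18:-→d19:-→d20:H4→d21:-→d22:-→d23:-→d24:H3 -> H3
  add 186.140.3.0/24 -> H4 at depth 24
  lookup 131.73.183.219: bits 100000110100100110110111 walk d0:H0→d1:-→d2:-→d3:-→d4:-→d5:-→d6:-→d7:-→d8:-→d9:-→d10:-→d11:-→d12:-→d13:-→d14:-→d15:-→d16:-→d17:-→d18:-→d19:-→d20:H4→d21:-→d22:-→d23:-→d24:H3 -> H3
  - 186.140.3.0/24 clear@24
  lookup 186.9.126.187: bits 10111010 walk d0:H0→d1:-→d2:-→d3:-→d4:-→d5:-→d6:-→d7:-→d8:H5 -> H5
  add 131.0.0.0/8 -> H6 at depth 8
  - 186.0.0.0/8 clear@8
  lookup 131.73.176.5: bits 100000110100100110110 walk d0:H0→d1:-→d2:-→d3:-→d4:-→d5:-→d6:-→d7:-→d8:H6→d9:-→d10:-→d11:-→d12:-→d13:-→d14:-→d15:-→d16:-→d17:-→d18:-→d19:-→d20:H4→d21:- -> H4
  - 0.0.0.0/0 clear@0
  - 131.0.0.0/8 clear@8
  lookup 131.73.190.92: bits 10000011010010011011 walk d0:-→d1:-→d2:-→d3:-→d4:-→d5:-→d6:-→d7:-→d8:-→d9:-→d10:-→d11:-→d12:-→d13:-→d14:-→d15:-→d16:-→d17:-→d18:-→d19:-→d20:H4 -> H4
  lookup 131.73.183.5: bits 100000110100100110110111 walk d0:-→d1:-→d2:-→d3:-→d4:-→d5:-→d6:-→d7:-→d8:-→d9:-→d10:-→d11:-→d12:-→d13:-→d14:-→d15:-→d16:-→d17:-→d18:-→d19:-→d20:H4→d21:-→d22:-→d23:-→d24:H3 -> H3
  lookup 131.73.183.6: bits 100000110100100110110111 walk d0:-→d1:-→d2:-→d3:-→d4:-→d5:-→d6:-→d7:-→d8:-→d9:-→d10:-→d11:-→d12:-→d13:-→d14:-→d15:-→d16:-→d17:-→d18:-→d19:-→d20:H4→d21:-→d22:-→d23:-→d24:H3 -> H3
  lookup 131.73.183.0: bits 100000110100100110110111 walk d0:-→d1:-→d2:-→d3:-→d4:-→d5:-→d6:-→d7:-→d8:-→d9:-→d10:-→d11:-→d12:-→d13:-→d14:-→d15:-→d16:-→d17:-→d18:-→d19:-→d20:H4→d21:-→d22:-→d23:-→d24:H3 -> H3
  lookup 131.73.176.2: bits 100000110100100110110 walk d0:-→d1:-→d2:-→d3:-→d4:-→d5:-→d6:-→d7:-→d8:-→d9:-→d10:-→d11:-→d12:-→d13:-→d14:-→d15:-→d16:-→d17:-→d18:-→d19:-→d20:H4→d21:- -> H4
  - 131.73.176.0/20 clear@20
  add 0.0.0.0/0 -> H5 at depth 0
  add 186.140.3.194/32 -> H0 at depth 32
  - 0.0.0.0/0 clear@0
  lookup 122.224.21.32: bits ε walk d0:- -> no-route

== LOOKUPS ==
["H0","H4","H2","H2","H3","H3","H3","H5","H4","H4","H3","H3","H3","H4","no-route"]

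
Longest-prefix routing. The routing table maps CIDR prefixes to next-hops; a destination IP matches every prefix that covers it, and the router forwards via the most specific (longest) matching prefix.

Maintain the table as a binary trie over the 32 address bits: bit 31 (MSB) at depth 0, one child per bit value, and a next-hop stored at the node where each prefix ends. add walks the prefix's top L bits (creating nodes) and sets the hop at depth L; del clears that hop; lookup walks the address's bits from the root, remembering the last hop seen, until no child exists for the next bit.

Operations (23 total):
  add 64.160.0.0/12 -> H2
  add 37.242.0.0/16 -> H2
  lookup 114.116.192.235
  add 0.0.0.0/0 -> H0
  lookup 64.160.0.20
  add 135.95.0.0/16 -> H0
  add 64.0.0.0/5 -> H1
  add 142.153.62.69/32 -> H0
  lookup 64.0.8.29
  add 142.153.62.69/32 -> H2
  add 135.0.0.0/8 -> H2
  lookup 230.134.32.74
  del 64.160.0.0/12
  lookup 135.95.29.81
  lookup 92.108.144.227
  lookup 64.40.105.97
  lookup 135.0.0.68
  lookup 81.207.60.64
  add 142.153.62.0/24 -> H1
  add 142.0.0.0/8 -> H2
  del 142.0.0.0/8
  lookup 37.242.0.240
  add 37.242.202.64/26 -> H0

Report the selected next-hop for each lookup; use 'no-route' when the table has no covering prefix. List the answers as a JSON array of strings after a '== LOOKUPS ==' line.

Apply in order:
  add 64.160.0.0/12 -> H2 at depth 12
  add 37.242.0.0/16 -> H2 at depth 16
  lookup 114.116.192.235: bits 01 walk d0:-→d1:-→d2:- -> no-route
  add 0.0.0.0/0 -> H0 at depth 0
  lookup 64.160.0.20: bits 010000001010 walk d0:H0→d1:-→d2:-→d3:-→d4:-→d5:-→d6:-→d7:-→d8:-→d9:-→d10:-→d11:-→d12:H2 -> H2
  add 135.95.0.0/16 -> H0 at depth 16
  add 64.0.0.0/5 -> H1 at depth 5
  add 142.153.62.69/32 -> H0 at depth 32
  lookup 64.0.8.29: bits 01000000 walk d0:H0→d1:-→d2:-→d3:-→d4:-→d5:H1→d6:-→d7:-→d8:- -> H1
  add 142.153.62.69/32 -> H2 at depth 32
  add 135.0.0.0/8 -> H2 at depth 8
  lookup 230.134.32.74: bits 1 walk d0:H0→d1:- -> H0
  - 64.160.0.0/12 clear@12
  lookup 135.95.29.81: bits 1000011101011111 walk d0:H0→d1:-→d2:-→d3:-→d4:-→d5:-→d6:-→d7:-→d8:H2→d9:-→d10:-→d11:-→d12:-→d13:-→d14:-→d15:-→d16:H0 -> H0
  lookup 92.108.144.227: bits 010 walk d0:H0→d1:-→d2:-→d3:- -> H0
  lookup 64.40.105.97: bits 01000000 walk d0:H0→d1:-→d2:-→d3:-→d4:-→d5:H1→d6:-→d7:-→d8:- -> H1
  lookup 135.0.0.68: bits 100001110 walk d0:H0→d1:-→d2:-→d3:-→d4:-→d5:-→d6:-→d7:-→d8:H2→d9:- -> H2
  lookup 81.207.60.64: bits 010 walk d0:H0→d1:-→d2:-→d3:- -> H0
  add 142.153.62.0/24 -> H1 at depth 24
  add 142.0.0.0/8 -> H2 at depth 8
  - 142.0.0.0/8 clear@8
  lookup 37.242.0.240: bits 0010010111110010 walk d0:H0→d1:-→d2:-→d3:-→d4:-→d5:-→d6:-→d7:-→d8:-→d9:-→d10:-→d11:-→d12:-→d13:-→d14:-→d15:-→d16:H2 -> H2
  add 37.242.202.64/26 -> H0 at depth 26

== LOOKUPS ==
["no-route","H2","H1","H0","H0","H0","H1","H2","H0","H2"]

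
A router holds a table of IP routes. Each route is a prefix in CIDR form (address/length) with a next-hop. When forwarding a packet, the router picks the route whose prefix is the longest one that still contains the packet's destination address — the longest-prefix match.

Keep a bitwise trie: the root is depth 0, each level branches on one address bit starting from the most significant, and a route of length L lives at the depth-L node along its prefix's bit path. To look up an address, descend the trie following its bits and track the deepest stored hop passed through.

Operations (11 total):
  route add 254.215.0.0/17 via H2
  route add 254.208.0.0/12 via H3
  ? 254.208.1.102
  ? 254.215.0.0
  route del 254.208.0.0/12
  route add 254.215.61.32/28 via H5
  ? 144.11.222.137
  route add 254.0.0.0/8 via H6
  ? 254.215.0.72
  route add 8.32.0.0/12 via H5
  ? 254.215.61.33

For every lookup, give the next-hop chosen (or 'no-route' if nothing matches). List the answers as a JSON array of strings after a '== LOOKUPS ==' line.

Trace:
  add 254.215.0.0/17 -> H2 at depth 17
  add 254.208.0.0/12 -> H3 at depth 12
  lookup 254.208.1.102: bits 1111111011010 walk d0:-→d1:-→d2:-→d3:-→d4:-→d5:-→d6:-→d7:-→d8:-→d9:-→d10:-→d11:-→d12:H3→d13:- -> H3
  lookup 254.215.0.0: bits 11111110110101110 walk d0:-→d1:-→d2:-→d3:-→d4:-→d5:-→d6:-→d7:-→d8:-→d9:-→d10:-→d11:-→d12:H3→d13:-→d14:-→d15:-→d16:-→d17:H2 -> H2
  - 254.208.0.0/12 clear@12
  add 254.215.61.32/28 -> H5 at depth 28
  lookup 144.11.222.137: bits 1 walk d0:-→d1:- -> no-route
  add 254.0.0.0/8 -> H6 at depth 8
  lookup 254.215.0.72: bits 111111101101011100 walk d0:-→d1:-→d2:-→d3:-→d4:-→d5:-→d6:-→d7:-→d8:H6→d9:-→d10:-→d11:-→d12:-→d13:-→d14:-→d15:-→d16:-→d17:H2→d18:- -> H2
  add 8.32.0.0/12 -> H5 at depth 12
  lookup 254.215.61.33: bits 1111111011010111001111010010 walk d0:-→d1:-→d2:-→d3:-→d4:-→d5:-→d6:-→d7:-→d8:H6→d9:-→d10:-→d11:-→d12:-→d13:-→d14:-→d15:-→d16:-→d17:H2→d18:-→d19:-→d20:-→d21:-→d22:-→d23:-→d24:-→d25:-→d26:-→d27:-→d28:H5 -> H5

== LOOKUPS ==
["H3","H2","no-route","H2","H5"]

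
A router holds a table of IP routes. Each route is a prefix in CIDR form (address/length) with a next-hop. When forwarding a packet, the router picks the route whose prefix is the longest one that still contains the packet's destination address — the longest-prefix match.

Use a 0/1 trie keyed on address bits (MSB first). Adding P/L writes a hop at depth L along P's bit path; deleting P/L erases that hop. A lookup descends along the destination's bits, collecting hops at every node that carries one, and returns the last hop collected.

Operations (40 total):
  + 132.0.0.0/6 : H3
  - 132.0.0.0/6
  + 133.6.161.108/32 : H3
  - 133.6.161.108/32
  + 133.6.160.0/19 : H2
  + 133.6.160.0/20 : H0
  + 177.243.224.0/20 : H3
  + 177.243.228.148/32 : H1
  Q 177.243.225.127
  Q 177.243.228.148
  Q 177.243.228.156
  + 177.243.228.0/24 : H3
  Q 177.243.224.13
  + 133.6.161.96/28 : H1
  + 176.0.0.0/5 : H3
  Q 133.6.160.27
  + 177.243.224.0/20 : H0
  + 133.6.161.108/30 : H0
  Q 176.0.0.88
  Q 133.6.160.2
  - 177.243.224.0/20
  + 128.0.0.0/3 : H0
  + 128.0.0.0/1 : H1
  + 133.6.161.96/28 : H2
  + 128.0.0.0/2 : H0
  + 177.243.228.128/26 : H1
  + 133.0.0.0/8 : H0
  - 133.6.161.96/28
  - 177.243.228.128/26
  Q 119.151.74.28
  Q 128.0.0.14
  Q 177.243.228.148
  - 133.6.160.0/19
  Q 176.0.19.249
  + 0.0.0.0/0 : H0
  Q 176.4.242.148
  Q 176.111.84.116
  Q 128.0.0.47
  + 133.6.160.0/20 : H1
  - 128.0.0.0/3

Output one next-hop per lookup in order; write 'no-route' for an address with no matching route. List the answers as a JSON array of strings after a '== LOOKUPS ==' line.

Process each operation:
  add 132.0.0.0/6 -> H3 at depth 6
  - 132.0.0.0/6 clear@6
  add 133.6.161.108/32 -> H3 at depth 32
  - 133.6.161.108/32 clear@32
  add 133.6.160.0/19 -> H2 at depth 19
  add 133.6.160.0/20 -> H0 at depth 20
  add 177.243.224.0/20 -> H3 at depth 20
  add 177.243.228.148/32 -> H1 at depth 32
  ? 177.243.225.127  path d0:-→d1:-→d2:-→d3:-→d4:-→d5:-→d6:-→d7:-→d8:-→d9:-→d10:-→d11:-→d12:-→d13:-→d14:-→d15:-→d16:-→d17:-→d18:-→d19:-→d20:H3→d21:-  best=H3
  ? 177.243.228.148  path d0:-→d1:-→d2:-→d3:-→d4:-→d5:-→d6:-→d7:-→d8:-→d9:-→d10:-→d11:-→d12:-→d13:-→d14:-→d15:-→d16:-→d17:-→d18:-→d19:-→d20:H3→d21:-→d22:-→d23:-→d24:-→d25:-→d26:-→d27:-→d28:-→d29:-→d30:-→d31:-→d32:H1  best=H1
  ? 177.243.228.156  path d0:-→d1:-→d2:-→d3:-→d4:-→d5:-→d6:-→d7:-→d8:-→d9:-→d10:-→d11:-→d12:-→d13:-→d14:-→d15:-→d16:-→d17:-→d18:-→d19:-→d20:H3→d21:-→d22:-→d23:-→d24:-→d25:-→d26:-→d27:-→d28:-  best=H3
  add 177.243.228.0/24 -> H3 at depth 24
  ? 177.243.224.13  path d0:-→d1:-→d2:-→d3:-→d4:-→d5:-→d6:-→d7:-→d8:-→d9:-→d10:-→d11:-→d12:-→d13:-→d14:-→d15:-→d16:-→d17:-→d18:-→d19:-→d20:H3→d21:-  best=H3
  add 133.6.161.96/28 -> H1 at depth 28
  add 176.0.0.0/5 -> H3 at depth 5
  ? 133.6.160.27  path d0:-→d1:-→d2:-→d3:-→d4:-→d5:-→d6:-→d7:-→d8:-→d9:-→d10:-→d11:-→d12:-→d13:-→d14:-→d15:-→d16:-→d17:-→d18:-→d19:H2→d20:H0→d21:-→d22:-→d23:-  best=H0
  add 177.243.224.0/20 -> H0 at depth 20
  add 133.6.161.108/30 -> H0 at depth 30
  ? 176.0.0.88  path d0:-→d1:-→d2:-→d3:-→d4:-→d5:H3→d6:-→d7:-  best=H3
  ? 133.6.160.2  path d0:-→d1:-→d2:-→d3:-→d4:-→d5:-→d6:-→d7:-→d8:-→d9:-→d10:-→d11:-→d12:-→d13:-→d14:-→d15:-→d16:-→d17:-→d18:-→d19:H2→d20:H0→d21:-→d22:-→d23:-  best=H0
  - 177.243.224.0/20 clear@20
  add 128.0.0.0/3 -> H0 at depth 3
  add 128.0.0.0/1 -> H1 at depth 1
  add 133.6.161.96/28 -> H2 at depth 28
  add 128.0.0.0/2 -> H0 at depth 2
  add 177.243.228.128/26 -> H1 at depth 26
  add 133.0.0.0/8 -> H0 at depth 8
  - 133.6.161.96/28 clear@28
  - 177.243.228.128/26 clear@26
  ? 119.151.74.28  path d0:-  best=no-route
  ? 128.0.0.14  path d0:-→d1:H1→d2:H0→d3:H0→d4:-→d5:-  best=H0
  ? 177.243.228.148  path d0:-→d1:H1→d2:H0→d3:-→d4:-→d5:H3→d6:-→d7:-→d8:-→d9:-→d10:-→d11:-→d12:-→d13:-→d14:-→d15:-→d16:-→d17:-→d18:-→d19:-→d20:-→d21:-→d22:-→d23:-→d24:H3→d25:-→d26:-→d27:-→d28:-→d29:-→d30:-→d31:-→d32:H1  best=H1
  - 133.6.160.0/19 clear@19
  ? 176.0.19.249  path d0:-→d1:H1→d2:H0→d3:-→d4:-→d5:H3→d6:-→d7:-  best=H3
  add 0.0.0.0/0 -> H0 at depth 0
  ? 176.4.242.148  path d0:H0→d1:H1→d2:H0→d3:-→d4:-→d5:H3→d6:-→d7:-  best=H3
  ? 176.111.84.116  path d0:H0→d1:H1→d2:H0→d3:-→d4:-→d5:H3→d6:-→d7:-  best=H3
  ? 128.0.0.47  path d0:H0→d1:H1→d2:H0→d3:H0→d4:-→d5:-  best=H0
  add 133.6.160.0/20 -> H1 at depth 20
  - 128.0.0.0/3 clear@3

== LOOKUPS ==
["H3","H1","H3","H3","H0","H3","H0","no-route","H0","H1","H3","H3","H3","H0"]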